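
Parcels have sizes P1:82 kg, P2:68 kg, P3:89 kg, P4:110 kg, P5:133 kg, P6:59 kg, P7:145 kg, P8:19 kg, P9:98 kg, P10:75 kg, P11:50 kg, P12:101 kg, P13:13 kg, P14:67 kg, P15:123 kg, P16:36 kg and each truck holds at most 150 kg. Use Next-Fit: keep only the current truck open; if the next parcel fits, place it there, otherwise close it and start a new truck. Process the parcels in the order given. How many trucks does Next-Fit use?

Put P1 (82 kg) in truck 1; 68 kg remain.
Put P2 (68 kg) in truck 1; 0 kg remain.
Put P3 (89 kg) in truck 2; 61 kg remain.
Put P4 (110 kg) in truck 3; 40 kg remain.
Put P5 (133 kg) in truck 4; 17 kg remain.
Put P6 (59 kg) in truck 5; 91 kg remain.
Put P7 (145 kg) in truck 6; 5 kg remain.
Put P8 (19 kg) in truck 7; 131 kg remain.
Put P9 (98 kg) in truck 7; 33 kg remain.
Put P10 (75 kg) in truck 8; 75 kg remain.
Put P11 (50 kg) in truck 8; 25 kg remain.
Put P12 (101 kg) in truck 9; 49 kg remain.
Put P13 (13 kg) in truck 9; 36 kg remain.
Put P14 (67 kg) in truck 10; 83 kg remain.
Put P15 (123 kg) in truck 11; 27 kg remain.
Put P16 (36 kg) in truck 12; 114 kg remain.

12 trucks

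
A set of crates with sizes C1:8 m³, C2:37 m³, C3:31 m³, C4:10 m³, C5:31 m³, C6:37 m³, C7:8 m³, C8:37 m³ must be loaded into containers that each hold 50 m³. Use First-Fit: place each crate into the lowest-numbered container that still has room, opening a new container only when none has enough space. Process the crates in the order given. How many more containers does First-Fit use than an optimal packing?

First-Fit: [8,37] [31,10,8] [31] [37] [37] → 5 containers.
5 crates exceed 25 m³ (half the capacity), and no two of those can share a container, so at least 5 containers are needed.
So 5 is already optimal.

0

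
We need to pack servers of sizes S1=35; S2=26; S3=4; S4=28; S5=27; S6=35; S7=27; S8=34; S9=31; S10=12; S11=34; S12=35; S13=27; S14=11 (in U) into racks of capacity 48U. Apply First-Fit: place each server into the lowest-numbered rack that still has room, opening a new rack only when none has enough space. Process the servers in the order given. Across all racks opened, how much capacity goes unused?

162

Put S1 (35U) in rack 1; 13U remain.
Put S2 (26U) in rack 2; 22U remain.
Put S3 (4U) in rack 1; 9U remain.
Put S4 (28U) in rack 3; 20U remain.
Put S5 (27U) in rack 4; 21U remain.
Put S6 (35U) in rack 5; 13U remain.
Put S7 (27U) in rack 6; 21U remain.
Put S8 (34U) in rack 7; 14U remain.
Put S9 (31U) in rack 8; 17U remain.
Put S10 (12U) in rack 2; 10U remain.
Put S11 (34U) in rack 9; 14U remain.
Put S12 (35U) in rack 10; 13U remain.
Put S13 (27U) in rack 11; 21U remain.
Put S14 (11U) in rack 3; 9U remain.
11 racks × 48U = 528U; used 366U; unused 162U.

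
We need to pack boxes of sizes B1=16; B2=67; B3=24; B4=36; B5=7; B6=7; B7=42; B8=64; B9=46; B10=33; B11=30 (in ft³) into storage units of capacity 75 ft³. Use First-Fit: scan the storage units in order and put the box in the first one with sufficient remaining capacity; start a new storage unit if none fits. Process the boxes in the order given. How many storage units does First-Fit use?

6

B1 (16 ft³) → storage unit 1 (remaining 59 ft³)
B2 (67 ft³) → storage unit 2 (remaining 8 ft³)
B3 (24 ft³) → storage unit 1 (remaining 35 ft³)
B4 (36 ft³) → storage unit 3 (remaining 39 ft³)
B5 (7 ft³) → storage unit 1 (remaining 28 ft³)
B6 (7 ft³) → storage unit 1 (remaining 21 ft³)
B7 (42 ft³) → storage unit 4 (remaining 33 ft³)
B8 (64 ft³) → storage unit 5 (remaining 11 ft³)
B9 (46 ft³) → storage unit 6 (remaining 29 ft³)
B10 (33 ft³) → storage unit 3 (remaining 6 ft³)
B11 (30 ft³) → storage unit 4 (remaining 3 ft³)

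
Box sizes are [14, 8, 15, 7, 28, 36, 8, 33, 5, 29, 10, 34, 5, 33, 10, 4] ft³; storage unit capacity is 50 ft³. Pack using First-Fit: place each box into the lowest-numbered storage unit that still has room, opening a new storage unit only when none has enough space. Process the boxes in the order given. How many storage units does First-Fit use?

7

Put 14 ft³ in storage unit 1; 36 ft³ remain.
Put 8 ft³ in storage unit 1; 28 ft³ remain.
Put 15 ft³ in storage unit 1; 13 ft³ remain.
Put 7 ft³ in storage unit 1; 6 ft³ remain.
Put 28 ft³ in storage unit 2; 22 ft³ remain.
Put 36 ft³ in storage unit 3; 14 ft³ remain.
Put 8 ft³ in storage unit 2; 14 ft³ remain.
Put 33 ft³ in storage unit 4; 17 ft³ remain.
Put 5 ft³ in storage unit 1; 1 ft³ remain.
Put 29 ft³ in storage unit 5; 21 ft³ remain.
Put 10 ft³ in storage unit 2; 4 ft³ remain.
Put 34 ft³ in storage unit 6; 16 ft³ remain.
Put 5 ft³ in storage unit 3; 9 ft³ remain.
Put 33 ft³ in storage unit 7; 17 ft³ remain.
Put 10 ft³ in storage unit 4; 7 ft³ remain.
Put 4 ft³ in storage unit 2; 0 ft³ remain.
Final storage units: [14,8,15,7,5] [28,8,10,4] [36,5] [33,10] [29] [34] [33].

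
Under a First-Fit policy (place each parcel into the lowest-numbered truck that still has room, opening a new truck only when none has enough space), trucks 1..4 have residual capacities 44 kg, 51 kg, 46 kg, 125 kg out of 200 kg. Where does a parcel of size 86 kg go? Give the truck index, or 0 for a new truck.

Trucks with room: truck 4 (125 kg).
The first with room is truck 4.

4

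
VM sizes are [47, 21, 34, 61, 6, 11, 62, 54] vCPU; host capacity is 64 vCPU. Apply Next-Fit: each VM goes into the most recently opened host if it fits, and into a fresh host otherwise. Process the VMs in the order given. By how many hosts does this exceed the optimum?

Next-Fit: [47] [21,34] [61] [6,11] [62] [54] → 6 hosts.
Total size 296 vCPU; any packing needs at least ⌈296/64⌉ = 5 hosts.
An optimal packing achieves that bound: [62] [61] [54,6] [47,11] [34,21] → 5 hosts.
Excess: 6 − 5 = 1.

1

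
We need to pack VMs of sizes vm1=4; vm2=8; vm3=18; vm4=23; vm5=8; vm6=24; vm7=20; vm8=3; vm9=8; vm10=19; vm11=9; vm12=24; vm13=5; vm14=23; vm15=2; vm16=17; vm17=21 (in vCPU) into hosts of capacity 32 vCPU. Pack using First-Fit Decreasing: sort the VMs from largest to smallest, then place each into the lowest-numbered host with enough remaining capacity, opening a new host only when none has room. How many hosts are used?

Sorted descending: 24, 24, 23, 23, 21, 20, 19, 18, 17, 9, 8, 8, 8, 5, 4, 3, 2.
24 vCPU → host 1 (remaining 8 vCPU)
24 vCPU → host 2 (remaining 8 vCPU)
23 vCPU → host 3 (remaining 9 vCPU)
23 vCPU → host 4 (remaining 9 vCPU)
21 vCPU → host 5 (remaining 11 vCPU)
20 vCPU → host 6 (remaining 12 vCPU)
19 vCPU → host 7 (remaining 13 vCPU)
18 vCPU → host 8 (remaining 14 vCPU)
17 vCPU → host 9 (remaining 15 vCPU)
9 vCPU → host 3 (remaining 0 vCPU)
8 vCPU → host 1 (remaining 0 vCPU)
8 vCPU → host 2 (remaining 0 vCPU)
8 vCPU → host 4 (remaining 1 vCPU)
5 vCPU → host 5 (remaining 6 vCPU)
4 vCPU → host 5 (remaining 2 vCPU)
3 vCPU → host 6 (remaining 9 vCPU)
2 vCPU → host 5 (remaining 0 vCPU)

9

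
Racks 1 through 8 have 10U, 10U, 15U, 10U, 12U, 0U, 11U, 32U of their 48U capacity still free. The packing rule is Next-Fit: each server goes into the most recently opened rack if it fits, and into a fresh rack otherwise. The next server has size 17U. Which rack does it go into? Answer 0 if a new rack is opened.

Next-Fit only looks at rack 8, which has 32U free.
17U fits there.

8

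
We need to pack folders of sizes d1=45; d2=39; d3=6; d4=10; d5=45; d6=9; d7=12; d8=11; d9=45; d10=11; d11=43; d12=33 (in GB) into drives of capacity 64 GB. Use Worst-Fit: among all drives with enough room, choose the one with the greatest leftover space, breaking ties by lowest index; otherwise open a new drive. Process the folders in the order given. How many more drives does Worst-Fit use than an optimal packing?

Worst-Fit: [45,10] [39,6,9] [45,12] [11,45] [11,43] [33] → 6 drives.
6 folders exceed 32 GB (half the capacity), and no two of those can share a drive, so at least 6 drives are needed.
So 6 is already optimal.

0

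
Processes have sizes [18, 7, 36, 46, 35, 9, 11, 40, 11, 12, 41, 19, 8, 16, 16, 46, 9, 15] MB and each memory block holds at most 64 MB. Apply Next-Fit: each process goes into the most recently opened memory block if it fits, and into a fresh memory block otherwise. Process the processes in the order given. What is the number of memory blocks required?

Put 18 MB in memory block 1; 46 MB remain.
Put 7 MB in memory block 1; 39 MB remain.
Put 36 MB in memory block 1; 3 MB remain.
Put 46 MB in memory block 2; 18 MB remain.
Put 35 MB in memory block 3; 29 MB remain.
Put 9 MB in memory block 3; 20 MB remain.
Put 11 MB in memory block 3; 9 MB remain.
Put 40 MB in memory block 4; 24 MB remain.
Put 11 MB in memory block 4; 13 MB remain.
Put 12 MB in memory block 4; 1 MB remain.
Put 41 MB in memory block 5; 23 MB remain.
Put 19 MB in memory block 5; 4 MB remain.
Put 8 MB in memory block 6; 56 MB remain.
Put 16 MB in memory block 6; 40 MB remain.
Put 16 MB in memory block 6; 24 MB remain.
Put 46 MB in memory block 7; 18 MB remain.
Put 9 MB in memory block 7; 9 MB remain.
Put 15 MB in memory block 8; 49 MB remain.
Final memory blocks: [18,7,36] [46] [35,9,11] [40,11,12] [41,19] [8,16,16] [46,9] [15].

8 memory blocks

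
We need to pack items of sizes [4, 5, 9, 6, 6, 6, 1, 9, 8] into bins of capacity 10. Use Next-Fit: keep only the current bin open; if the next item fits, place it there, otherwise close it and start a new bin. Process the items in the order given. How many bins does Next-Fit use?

4 → bin 1 (remaining 6)
5 → bin 1 (remaining 1)
9 → bin 2 (remaining 1)
6 → bin 3 (remaining 4)
6 → bin 4 (remaining 4)
6 → bin 5 (remaining 4)
1 → bin 5 (remaining 3)
9 → bin 6 (remaining 1)
8 → bin 7 (remaining 2)

7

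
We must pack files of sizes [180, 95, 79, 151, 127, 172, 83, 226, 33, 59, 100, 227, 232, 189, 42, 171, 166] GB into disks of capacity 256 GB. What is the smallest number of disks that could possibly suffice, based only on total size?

10 disks

Total size = 180 + 95 + 79 + 151 + 127 + 172 + 83 + 226 + 33 + 59 + 100 + 227 + 232 + 189 + 42 + 171 + 166 = 2332 GB.
⌈2332 / 256⌉ = 10.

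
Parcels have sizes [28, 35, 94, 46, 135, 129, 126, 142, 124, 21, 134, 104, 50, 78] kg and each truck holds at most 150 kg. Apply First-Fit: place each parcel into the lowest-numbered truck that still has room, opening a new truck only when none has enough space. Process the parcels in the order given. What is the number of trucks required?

Put 28 kg in truck 1; 122 kg remain.
Put 35 kg in truck 1; 87 kg remain.
Put 94 kg in truck 2; 56 kg remain.
Put 46 kg in truck 1; 41 kg remain.
Put 135 kg in truck 3; 15 kg remain.
Put 129 kg in truck 4; 21 kg remain.
Put 126 kg in truck 5; 24 kg remain.
Put 142 kg in truck 6; 8 kg remain.
Put 124 kg in truck 7; 26 kg remain.
Put 21 kg in truck 1; 20 kg remain.
Put 134 kg in truck 8; 16 kg remain.
Put 104 kg in truck 9; 46 kg remain.
Put 50 kg in truck 2; 6 kg remain.
Put 78 kg in truck 10; 72 kg remain.

10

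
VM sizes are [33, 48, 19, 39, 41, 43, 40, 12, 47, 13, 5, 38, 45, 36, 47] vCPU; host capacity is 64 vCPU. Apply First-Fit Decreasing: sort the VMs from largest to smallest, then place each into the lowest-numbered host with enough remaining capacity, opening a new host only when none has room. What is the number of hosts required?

Sorted descending: 48, 47, 47, 45, 43, 41, 40, 39, 38, 36, 33, 19, 13, 12, 5.
host 1: place 48 vCPU, 16 vCPU left
host 2: place 47 vCPU, 17 vCPU left
host 3: place 47 vCPU, 17 vCPU left
host 4: place 45 vCPU, 19 vCPU left
host 5: place 43 vCPU, 21 vCPU left
host 6: place 41 vCPU, 23 vCPU left
host 7: place 40 vCPU, 24 vCPU left
host 8: place 39 vCPU, 25 vCPU left
host 9: place 38 vCPU, 26 vCPU left
host 10: place 36 vCPU, 28 vCPU left
host 11: place 33 vCPU, 31 vCPU left
host 4: place 19 vCPU, 0 vCPU left
host 1: place 13 vCPU, 3 vCPU left
host 2: place 12 vCPU, 5 vCPU left
host 2: place 5 vCPU, 0 vCPU left

11 hosts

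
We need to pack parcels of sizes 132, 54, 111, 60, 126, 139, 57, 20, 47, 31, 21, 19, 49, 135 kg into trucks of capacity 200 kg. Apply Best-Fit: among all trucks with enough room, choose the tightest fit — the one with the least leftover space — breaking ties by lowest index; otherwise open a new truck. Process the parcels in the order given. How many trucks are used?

6

132 kg → truck 1 (remaining 68 kg)
54 kg → truck 1 (remaining 14 kg)
111 kg → truck 2 (remaining 89 kg)
60 kg → truck 2 (remaining 29 kg)
126 kg → truck 3 (remaining 74 kg)
139 kg → truck 4 (remaining 61 kg)
57 kg → truck 4 (remaining 4 kg)
20 kg → truck 2 (remaining 9 kg)
47 kg → truck 3 (remaining 27 kg)
31 kg → truck 5 (remaining 169 kg)
21 kg → truck 3 (remaining 6 kg)
19 kg → truck 5 (remaining 150 kg)
49 kg → truck 5 (remaining 101 kg)
135 kg → truck 6 (remaining 65 kg)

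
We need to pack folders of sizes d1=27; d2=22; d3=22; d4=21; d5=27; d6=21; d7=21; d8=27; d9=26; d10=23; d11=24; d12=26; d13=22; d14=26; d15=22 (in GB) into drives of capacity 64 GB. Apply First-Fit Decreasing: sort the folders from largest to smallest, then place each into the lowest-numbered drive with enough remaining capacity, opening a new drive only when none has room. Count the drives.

7

Sorted descending: 27, 27, 27, 26, 26, 26, 24, 23, 22, 22, 22, 22, 21, 21, 21.
Put 27 GB in drive 1; 37 GB remain.
Put 27 GB in drive 1; 10 GB remain.
Put 27 GB in drive 2; 37 GB remain.
Put 26 GB in drive 2; 11 GB remain.
Put 26 GB in drive 3; 38 GB remain.
Put 26 GB in drive 3; 12 GB remain.
Put 24 GB in drive 4; 40 GB remain.
Put 23 GB in drive 4; 17 GB remain.
Put 22 GB in drive 5; 42 GB remain.
Put 22 GB in drive 5; 20 GB remain.
Put 22 GB in drive 6; 42 GB remain.
Put 22 GB in drive 6; 20 GB remain.
Put 21 GB in drive 7; 43 GB remain.
Put 21 GB in drive 7; 22 GB remain.
Put 21 GB in drive 7; 1 GB remain.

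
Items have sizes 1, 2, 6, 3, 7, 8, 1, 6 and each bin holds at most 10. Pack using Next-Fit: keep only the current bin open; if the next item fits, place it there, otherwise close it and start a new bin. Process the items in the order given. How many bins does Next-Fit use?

1 → bin 1 (remaining 9)
2 → bin 1 (remaining 7)
6 → bin 1 (remaining 1)
3 → bin 2 (remaining 7)
7 → bin 2 (remaining 0)
8 → bin 3 (remaining 2)
1 → bin 3 (remaining 1)
6 → bin 4 (remaining 4)
Final bins: [1,2,6] [3,7] [8,1] [6].

4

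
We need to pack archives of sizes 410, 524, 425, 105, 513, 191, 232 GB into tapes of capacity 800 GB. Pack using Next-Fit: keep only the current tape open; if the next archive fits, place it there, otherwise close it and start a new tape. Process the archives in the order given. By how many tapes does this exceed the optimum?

Next-Fit: [410] [524] [425,105] [513,191] [232] → 5 tapes.
4 archives exceed 400 GB (half the capacity), and no two of those can share a tape, so at least 4 tapes are needed.
An optimal packing achieves that bound: [524,232] [513,191] [425,105] [410] → 4 tapes.
Excess: 5 − 4 = 1.

1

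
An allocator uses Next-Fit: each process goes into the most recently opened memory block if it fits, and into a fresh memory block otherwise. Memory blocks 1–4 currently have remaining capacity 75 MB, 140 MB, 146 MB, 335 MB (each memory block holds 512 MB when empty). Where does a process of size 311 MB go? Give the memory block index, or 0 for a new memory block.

4

Next-Fit only looks at memory block 4, which has 335 MB free.
311 MB fits there.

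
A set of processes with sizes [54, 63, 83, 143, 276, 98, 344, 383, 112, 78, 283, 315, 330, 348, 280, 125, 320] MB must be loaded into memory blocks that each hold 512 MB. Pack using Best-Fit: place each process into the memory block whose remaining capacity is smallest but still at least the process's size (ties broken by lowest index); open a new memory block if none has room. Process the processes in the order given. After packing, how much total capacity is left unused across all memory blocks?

memory block 1: place 54 MB, 458 MB left
memory block 1: place 63 MB, 395 MB left
memory block 1: place 83 MB, 312 MB left
memory block 1: place 143 MB, 169 MB left
memory block 2: place 276 MB, 236 MB left
memory block 1: place 98 MB, 71 MB left
memory block 3: place 344 MB, 168 MB left
memory block 4: place 383 MB, 129 MB left
memory block 4: place 112 MB, 17 MB left
memory block 3: place 78 MB, 90 MB left
memory block 5: place 283 MB, 229 MB left
memory block 6: place 315 MB, 197 MB left
memory block 7: place 330 MB, 182 MB left
memory block 8: place 348 MB, 164 MB left
memory block 9: place 280 MB, 232 MB left
memory block 8: place 125 MB, 39 MB left
memory block 10: place 320 MB, 192 MB left
10 memory blocks × 512 MB = 5120 MB; used 3635 MB; unused 1485 MB.

1485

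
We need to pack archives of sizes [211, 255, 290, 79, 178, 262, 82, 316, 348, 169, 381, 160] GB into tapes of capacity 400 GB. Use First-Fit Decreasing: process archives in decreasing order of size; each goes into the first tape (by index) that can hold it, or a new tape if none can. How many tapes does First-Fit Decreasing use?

8 tapes

Sorted descending: 381, 348, 316, 290, 262, 255, 211, 178, 169, 160, 82, 79.
381 GB → tape 1 (remaining 19 GB)
348 GB → tape 2 (remaining 52 GB)
316 GB → tape 3 (remaining 84 GB)
290 GB → tape 4 (remaining 110 GB)
262 GB → tape 5 (remaining 138 GB)
255 GB → tape 6 (remaining 145 GB)
211 GB → tape 7 (remaining 189 GB)
178 GB → tape 7 (remaining 11 GB)
169 GB → tape 8 (remaining 231 GB)
160 GB → tape 8 (remaining 71 GB)
82 GB → tape 3 (remaining 2 GB)
79 GB → tape 4 (remaining 31 GB)
Final tapes: [381] [348] [316,82] [290,79] [262] [255] [211,178] [169,160].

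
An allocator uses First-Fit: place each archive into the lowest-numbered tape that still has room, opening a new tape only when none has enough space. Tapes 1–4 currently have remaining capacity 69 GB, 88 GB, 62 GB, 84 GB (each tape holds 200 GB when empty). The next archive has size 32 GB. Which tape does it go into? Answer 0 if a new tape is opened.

1

Tapes with room: tape 1 (69 GB), tape 2 (88 GB), tape 3 (62 GB), tape 4 (84 GB).
The first with room is tape 1.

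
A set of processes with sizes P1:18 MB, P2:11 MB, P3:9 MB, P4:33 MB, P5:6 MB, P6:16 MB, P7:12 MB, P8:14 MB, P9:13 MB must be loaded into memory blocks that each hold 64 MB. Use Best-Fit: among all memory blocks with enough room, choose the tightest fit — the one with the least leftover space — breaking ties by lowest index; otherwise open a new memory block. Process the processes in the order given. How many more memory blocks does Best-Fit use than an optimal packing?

Best-Fit: [18,11,9,6,16] [33,12,14] [13] → 3 memory blocks.
Total size 132 MB; any packing needs at least ⌈132/64⌉ = 3 memory blocks.
So 3 is already optimal.

0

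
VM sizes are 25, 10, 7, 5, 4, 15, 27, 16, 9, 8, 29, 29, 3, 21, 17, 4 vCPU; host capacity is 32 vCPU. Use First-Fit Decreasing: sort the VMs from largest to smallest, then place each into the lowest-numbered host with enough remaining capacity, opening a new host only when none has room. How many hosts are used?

Sorted descending: 29, 29, 27, 25, 21, 17, 16, 15, 10, 9, 8, 7, 5, 4, 4, 3.
29 vCPU → host 1 (remaining 3 vCPU)
29 vCPU → host 2 (remaining 3 vCPU)
27 vCPU → host 3 (remaining 5 vCPU)
25 vCPU → host 4 (remaining 7 vCPU)
21 vCPU → host 5 (remaining 11 vCPU)
17 vCPU → host 6 (remaining 15 vCPU)
16 vCPU → host 7 (remaining 16 vCPU)
15 vCPU → host 6 (remaining 0 vCPU)
10 vCPU → host 5 (remaining 1 vCPU)
9 vCPU → host 7 (remaining 7 vCPU)
8 vCPU → host 8 (remaining 24 vCPU)
7 vCPU → host 4 (remaining 0 vCPU)
5 vCPU → host 3 (remaining 0 vCPU)
4 vCPU → host 7 (remaining 3 vCPU)
4 vCPU → host 8 (remaining 20 vCPU)
3 vCPU → host 1 (remaining 0 vCPU)

8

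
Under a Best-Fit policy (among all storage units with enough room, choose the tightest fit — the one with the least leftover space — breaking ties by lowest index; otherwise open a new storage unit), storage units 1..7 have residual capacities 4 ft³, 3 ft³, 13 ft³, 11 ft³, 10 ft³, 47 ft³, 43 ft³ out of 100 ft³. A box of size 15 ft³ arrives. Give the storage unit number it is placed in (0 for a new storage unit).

7

Storage units with room: storage unit 6 (47 ft³), storage unit 7 (43 ft³).
Tightest fit is storage unit 7 with 43 ft³ free.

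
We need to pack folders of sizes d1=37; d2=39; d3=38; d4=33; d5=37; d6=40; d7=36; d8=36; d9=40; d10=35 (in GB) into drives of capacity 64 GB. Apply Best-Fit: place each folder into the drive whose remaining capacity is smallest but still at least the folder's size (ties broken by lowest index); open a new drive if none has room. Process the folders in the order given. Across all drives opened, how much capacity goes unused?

269

Put d1 (37 GB) in drive 1; 27 GB remain.
Put d2 (39 GB) in drive 2; 25 GB remain.
Put d3 (38 GB) in drive 3; 26 GB remain.
Put d4 (33 GB) in drive 4; 31 GB remain.
Put d5 (37 GB) in drive 5; 27 GB remain.
Put d6 (40 GB) in drive 6; 24 GB remain.
Put d7 (36 GB) in drive 7; 28 GB remain.
Put d8 (36 GB) in drive 8; 28 GB remain.
Put d9 (40 GB) in drive 9; 24 GB remain.
Put d10 (35 GB) in drive 10; 29 GB remain.
10 drives × 64 GB = 640 GB; used 371 GB; unused 269 GB.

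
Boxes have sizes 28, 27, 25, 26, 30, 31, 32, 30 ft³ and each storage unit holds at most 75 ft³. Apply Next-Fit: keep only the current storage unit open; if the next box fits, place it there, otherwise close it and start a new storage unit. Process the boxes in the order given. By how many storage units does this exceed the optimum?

0

Next-Fit: [28,27] [25,26] [30,31] [32,30] → 4 storage units.
Total size 229 ft³; any packing needs at least ⌈229/75⌉ = 4 storage units.
So 4 is already optimal.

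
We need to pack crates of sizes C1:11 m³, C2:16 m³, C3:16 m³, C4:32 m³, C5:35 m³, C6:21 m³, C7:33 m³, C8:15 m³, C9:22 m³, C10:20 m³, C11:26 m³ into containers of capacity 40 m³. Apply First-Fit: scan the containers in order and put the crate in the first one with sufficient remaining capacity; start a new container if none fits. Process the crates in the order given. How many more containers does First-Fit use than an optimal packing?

First-Fit: [11,16] [16,21] [32] [35] [33] [15,22] [20] [26] → 8 containers.
Total size 247 m³; any packing needs at least ⌈247/40⌉ = 7 containers.
An optimal packing achieves that bound: [35] [33] [32] [26,11] [22,16] [21,16] [20,15] → 7 containers.
Excess: 8 − 7 = 1.

1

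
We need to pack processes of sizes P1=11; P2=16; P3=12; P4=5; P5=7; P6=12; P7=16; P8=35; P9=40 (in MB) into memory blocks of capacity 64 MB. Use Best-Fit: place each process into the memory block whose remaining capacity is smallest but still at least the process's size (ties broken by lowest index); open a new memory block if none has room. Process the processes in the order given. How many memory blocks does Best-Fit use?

3 memory blocks

memory block 1: place P1 (11 MB), 53 MB left
memory block 1: place P2 (16 MB), 37 MB left
memory block 1: place P3 (12 MB), 25 MB left
memory block 1: place P4 (5 MB), 20 MB left
memory block 1: place P5 (7 MB), 13 MB left
memory block 1: place P6 (12 MB), 1 MB left
memory block 2: place P7 (16 MB), 48 MB left
memory block 2: place P8 (35 MB), 13 MB left
memory block 3: place P9 (40 MB), 24 MB left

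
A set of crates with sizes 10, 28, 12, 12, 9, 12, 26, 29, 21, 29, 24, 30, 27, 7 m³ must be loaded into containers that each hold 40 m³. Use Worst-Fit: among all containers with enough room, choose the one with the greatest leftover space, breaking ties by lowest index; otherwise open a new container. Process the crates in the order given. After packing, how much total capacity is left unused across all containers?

84

Put 10 m³ in container 1; 30 m³ remain.
Put 28 m³ in container 1; 2 m³ remain.
Put 12 m³ in container 2; 28 m³ remain.
Put 12 m³ in container 2; 16 m³ remain.
Put 9 m³ in container 2; 7 m³ remain.
Put 12 m³ in container 3; 28 m³ remain.
Put 26 m³ in container 3; 2 m³ remain.
Put 29 m³ in container 4; 11 m³ remain.
Put 21 m³ in container 5; 19 m³ remain.
Put 29 m³ in container 6; 11 m³ remain.
Put 24 m³ in container 7; 16 m³ remain.
Put 30 m³ in container 8; 10 m³ remain.
Put 27 m³ in container 9; 13 m³ remain.
Put 7 m³ in container 5; 12 m³ remain.
9 containers × 40 m³ = 360 m³; used 276 m³; unused 84 m³.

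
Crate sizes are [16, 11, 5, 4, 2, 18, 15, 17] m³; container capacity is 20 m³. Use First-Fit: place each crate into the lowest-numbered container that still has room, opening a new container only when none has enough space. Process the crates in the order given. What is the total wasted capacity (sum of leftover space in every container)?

12

container 1: place 16 m³, 4 m³ left
container 2: place 11 m³, 9 m³ left
container 2: place 5 m³, 4 m³ left
container 1: place 4 m³, 0 m³ left
container 2: place 2 m³, 2 m³ left
container 3: place 18 m³, 2 m³ left
container 4: place 15 m³, 5 m³ left
container 5: place 17 m³, 3 m³ left
5 containers × 20 m³ = 100 m³; used 88 m³; unused 12 m³.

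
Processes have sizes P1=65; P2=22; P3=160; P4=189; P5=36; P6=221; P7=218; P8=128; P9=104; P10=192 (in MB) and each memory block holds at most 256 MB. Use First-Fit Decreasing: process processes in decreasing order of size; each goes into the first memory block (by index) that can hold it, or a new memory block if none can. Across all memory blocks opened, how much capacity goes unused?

Sorted descending: 221, 218, 192, 189, 160, 128, 104, 65, 36, 22.
Put 221 MB in memory block 1; 35 MB remain.
Put 218 MB in memory block 2; 38 MB remain.
Put 192 MB in memory block 3; 64 MB remain.
Put 189 MB in memory block 4; 67 MB remain.
Put 160 MB in memory block 5; 96 MB remain.
Put 128 MB in memory block 6; 128 MB remain.
Put 104 MB in memory block 6; 24 MB remain.
Put 65 MB in memory block 4; 2 MB remain.
Put 36 MB in memory block 2; 2 MB remain.
Put 22 MB in memory block 1; 13 MB remain.
6 memory blocks × 256 MB = 1536 MB; used 1335 MB; unused 201 MB.

201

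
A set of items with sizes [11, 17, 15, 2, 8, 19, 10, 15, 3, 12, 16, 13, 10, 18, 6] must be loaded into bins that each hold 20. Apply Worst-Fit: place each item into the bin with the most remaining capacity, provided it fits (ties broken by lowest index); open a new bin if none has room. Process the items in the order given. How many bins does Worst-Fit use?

Put 11 in bin 1; 9 remain.
Put 17 in bin 2; 3 remain.
Put 15 in bin 3; 5 remain.
Put 2 in bin 1; 7 remain.
Put 8 in bin 4; 12 remain.
Put 19 in bin 5; 1 remain.
Put 10 in bin 4; 2 remain.
Put 15 in bin 6; 5 remain.
Put 3 in bin 1; 4 remain.
Put 12 in bin 7; 8 remain.
Put 16 in bin 8; 4 remain.
Put 13 in bin 9; 7 remain.
Put 10 in bin 10; 10 remain.
Put 18 in bin 11; 2 remain.
Put 6 in bin 10; 4 remain.

11 bins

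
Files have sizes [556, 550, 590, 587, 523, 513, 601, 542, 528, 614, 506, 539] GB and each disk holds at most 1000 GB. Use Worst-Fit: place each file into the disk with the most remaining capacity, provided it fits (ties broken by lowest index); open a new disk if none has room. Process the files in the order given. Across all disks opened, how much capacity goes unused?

disk 1: place 556 GB, 444 GB left
disk 2: place 550 GB, 450 GB left
disk 3: place 590 GB, 410 GB left
disk 4: place 587 GB, 413 GB left
disk 5: place 523 GB, 477 GB left
disk 6: place 513 GB, 487 GB left
disk 7: place 601 GB, 399 GB left
disk 8: place 542 GB, 458 GB left
disk 9: place 528 GB, 472 GB left
disk 10: place 614 GB, 386 GB left
disk 11: place 506 GB, 494 GB left
disk 12: place 539 GB, 461 GB left
12 disks × 1000 GB = 12000 GB; used 6649 GB; unused 5351 GB.

5351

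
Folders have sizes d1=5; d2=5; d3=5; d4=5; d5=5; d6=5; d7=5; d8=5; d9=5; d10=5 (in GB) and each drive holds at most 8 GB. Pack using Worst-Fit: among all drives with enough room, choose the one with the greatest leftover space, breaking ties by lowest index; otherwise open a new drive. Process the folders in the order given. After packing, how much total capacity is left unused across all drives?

Put d1 (5 GB) in drive 1; 3 GB remain.
Put d2 (5 GB) in drive 2; 3 GB remain.
Put d3 (5 GB) in drive 3; 3 GB remain.
Put d4 (5 GB) in drive 4; 3 GB remain.
Put d5 (5 GB) in drive 5; 3 GB remain.
Put d6 (5 GB) in drive 6; 3 GB remain.
Put d7 (5 GB) in drive 7; 3 GB remain.
Put d8 (5 GB) in drive 8; 3 GB remain.
Put d9 (5 GB) in drive 9; 3 GB remain.
Put d10 (5 GB) in drive 10; 3 GB remain.
10 drives × 8 GB = 80 GB; used 50 GB; unused 30 GB.

30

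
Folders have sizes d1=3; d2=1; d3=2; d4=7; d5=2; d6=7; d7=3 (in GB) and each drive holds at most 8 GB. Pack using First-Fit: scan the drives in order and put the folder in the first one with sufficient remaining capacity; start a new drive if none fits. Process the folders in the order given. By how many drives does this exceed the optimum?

First-Fit: [3,1,2,2] [7] [7] [3] → 4 drives.
Total size 25 GB; any packing needs at least ⌈25/8⌉ = 4 drives.
So 4 is already optimal.

0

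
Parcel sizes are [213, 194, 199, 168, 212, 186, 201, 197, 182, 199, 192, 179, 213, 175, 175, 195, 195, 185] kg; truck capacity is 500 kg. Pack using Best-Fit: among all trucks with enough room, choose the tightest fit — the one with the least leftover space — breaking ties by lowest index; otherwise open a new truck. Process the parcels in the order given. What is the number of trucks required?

9 trucks

truck 1: place 213 kg, 287 kg left
truck 1: place 194 kg, 93 kg left
truck 2: place 199 kg, 301 kg left
truck 2: place 168 kg, 133 kg left
truck 3: place 212 kg, 288 kg left
truck 3: place 186 kg, 102 kg left
truck 4: place 201 kg, 299 kg left
truck 4: place 197 kg, 102 kg left
truck 5: place 182 kg, 318 kg left
truck 5: place 199 kg, 119 kg left
truck 6: place 192 kg, 308 kg left
truck 6: place 179 kg, 129 kg left
truck 7: place 213 kg, 287 kg left
truck 7: place 175 kg, 112 kg left
truck 8: place 175 kg, 325 kg left
truck 8: place 195 kg, 130 kg left
truck 9: place 195 kg, 305 kg left
truck 9: place 185 kg, 120 kg left
Final trucks: [213,194] [199,168] [212,186] [201,197] [182,199] [192,179] [213,175] [175,195] [195,185].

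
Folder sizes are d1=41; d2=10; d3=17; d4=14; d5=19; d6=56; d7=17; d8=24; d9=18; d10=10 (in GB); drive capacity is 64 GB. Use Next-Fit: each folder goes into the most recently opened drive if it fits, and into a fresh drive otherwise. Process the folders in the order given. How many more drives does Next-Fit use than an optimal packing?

Next-Fit: [41,10] [17,14,19] [56] [17,24,18] [10] → 5 drives.
Total size 226 GB; any packing needs at least ⌈226/64⌉ = 4 drives.
An optimal packing achieves that bound: [56] [41,19] [24,18,17] [17,14,10,10] → 4 drives.
Excess: 5 − 4 = 1.

1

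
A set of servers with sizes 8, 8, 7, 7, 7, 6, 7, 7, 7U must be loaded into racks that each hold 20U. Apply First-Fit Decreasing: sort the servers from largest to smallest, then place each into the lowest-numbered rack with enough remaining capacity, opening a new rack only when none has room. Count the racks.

4

Sorted descending: 8, 8, 7, 7, 7, 7, 7, 7, 6.
Put 8U in rack 1; 12U remain.
Put 8U in rack 1; 4U remain.
Put 7U in rack 2; 13U remain.
Put 7U in rack 2; 6U remain.
Put 7U in rack 3; 13U remain.
Put 7U in rack 3; 6U remain.
Put 7U in rack 4; 13U remain.
Put 7U in rack 4; 6U remain.
Put 6U in rack 2; 0U remain.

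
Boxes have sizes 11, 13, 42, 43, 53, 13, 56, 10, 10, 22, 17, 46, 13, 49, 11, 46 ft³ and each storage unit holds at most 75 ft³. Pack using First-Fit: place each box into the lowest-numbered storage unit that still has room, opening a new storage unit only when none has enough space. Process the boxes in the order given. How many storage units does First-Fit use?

storage unit 1: place 11 ft³, 64 ft³ left
storage unit 1: place 13 ft³, 51 ft³ left
storage unit 1: place 42 ft³, 9 ft³ left
storage unit 2: place 43 ft³, 32 ft³ left
storage unit 3: place 53 ft³, 22 ft³ left
storage unit 2: place 13 ft³, 19 ft³ left
storage unit 4: place 56 ft³, 19 ft³ left
storage unit 2: place 10 ft³, 9 ft³ left
storage unit 3: place 10 ft³, 12 ft³ left
storage unit 5: place 22 ft³, 53 ft³ left
storage unit 4: place 17 ft³, 2 ft³ left
storage unit 5: place 46 ft³, 7 ft³ left
storage unit 6: place 13 ft³, 62 ft³ left
storage unit 6: place 49 ft³, 13 ft³ left
storage unit 3: place 11 ft³, 1 ft³ left
storage unit 7: place 46 ft³, 29 ft³ left
Final storage units: [11,13,42] [43,13,10] [53,10,11] [56,17] [22,46] [13,49] [46].

7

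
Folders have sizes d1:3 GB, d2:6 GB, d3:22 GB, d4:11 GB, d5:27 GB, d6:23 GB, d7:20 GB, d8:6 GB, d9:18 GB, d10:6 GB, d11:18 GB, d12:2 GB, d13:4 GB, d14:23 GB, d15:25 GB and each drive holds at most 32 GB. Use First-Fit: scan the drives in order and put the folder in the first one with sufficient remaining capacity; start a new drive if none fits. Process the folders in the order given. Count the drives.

8

d1 (3 GB) → drive 1 (remaining 29 GB)
d2 (6 GB) → drive 1 (remaining 23 GB)
d3 (22 GB) → drive 1 (remaining 1 GB)
d4 (11 GB) → drive 2 (remaining 21 GB)
d5 (27 GB) → drive 3 (remaining 5 GB)
d6 (23 GB) → drive 4 (remaining 9 GB)
d7 (20 GB) → drive 2 (remaining 1 GB)
d8 (6 GB) → drive 4 (remaining 3 GB)
d9 (18 GB) → drive 5 (remaining 14 GB)
d10 (6 GB) → drive 5 (remaining 8 GB)
d11 (18 GB) → drive 6 (remaining 14 GB)
d12 (2 GB) → drive 3 (remaining 3 GB)
d13 (4 GB) → drive 5 (remaining 4 GB)
d14 (23 GB) → drive 7 (remaining 9 GB)
d15 (25 GB) → drive 8 (remaining 7 GB)
Final drives: [3,6,22] [11,20] [27,2] [23,6] [18,6,4] [18] [23] [25].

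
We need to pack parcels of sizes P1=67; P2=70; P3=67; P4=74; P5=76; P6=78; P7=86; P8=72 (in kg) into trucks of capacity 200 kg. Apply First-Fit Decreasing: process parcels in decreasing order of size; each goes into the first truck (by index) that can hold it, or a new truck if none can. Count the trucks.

4

Sorted descending: 86, 78, 76, 74, 72, 70, 67, 67.
Put 86 kg in truck 1; 114 kg remain.
Put 78 kg in truck 1; 36 kg remain.
Put 76 kg in truck 2; 124 kg remain.
Put 74 kg in truck 2; 50 kg remain.
Put 72 kg in truck 3; 128 kg remain.
Put 70 kg in truck 3; 58 kg remain.
Put 67 kg in truck 4; 133 kg remain.
Put 67 kg in truck 4; 66 kg remain.
Final trucks: [86,78] [76,74] [72,70] [67,67].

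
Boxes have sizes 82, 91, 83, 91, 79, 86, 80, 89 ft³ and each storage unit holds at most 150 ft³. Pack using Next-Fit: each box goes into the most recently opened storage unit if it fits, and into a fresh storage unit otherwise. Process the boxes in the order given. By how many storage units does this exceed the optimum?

Next-Fit: [82] [91] [83] [91] [79] [86] [80] [89] → 8 storage units.
8 boxes exceed 75 ft³ (half the capacity), and no two of those can share a storage unit, so at least 8 storage units are needed.
So 8 is already optimal.

0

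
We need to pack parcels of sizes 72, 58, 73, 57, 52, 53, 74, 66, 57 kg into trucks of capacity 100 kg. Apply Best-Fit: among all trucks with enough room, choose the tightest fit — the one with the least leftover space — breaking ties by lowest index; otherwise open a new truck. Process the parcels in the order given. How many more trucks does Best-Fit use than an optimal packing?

Best-Fit: [72] [58] [73] [57] [52] [53] [74] [66] [57] → 9 trucks.
9 parcels exceed 50 kg (half the capacity), and no two of those can share a truck, so at least 9 trucks are needed.
So 9 is already optimal.

0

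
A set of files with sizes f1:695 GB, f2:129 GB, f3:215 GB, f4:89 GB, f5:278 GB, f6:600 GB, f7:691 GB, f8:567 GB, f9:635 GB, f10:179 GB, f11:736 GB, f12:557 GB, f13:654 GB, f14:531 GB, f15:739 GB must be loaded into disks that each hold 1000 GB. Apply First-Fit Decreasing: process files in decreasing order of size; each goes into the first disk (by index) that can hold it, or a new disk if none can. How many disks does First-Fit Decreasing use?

10

Sorted descending: 739, 736, 695, 691, 654, 635, 600, 567, 557, 531, 278, 215, 179, 129, 89.
disk 1: place 739 GB, 261 GB left
disk 2: place 736 GB, 264 GB left
disk 3: place 695 GB, 305 GB left
disk 4: place 691 GB, 309 GB left
disk 5: place 654 GB, 346 GB left
disk 6: place 635 GB, 365 GB left
disk 7: place 600 GB, 400 GB left
disk 8: place 567 GB, 433 GB left
disk 9: place 557 GB, 443 GB left
disk 10: place 531 GB, 469 GB left
disk 3: place 278 GB, 27 GB left
disk 1: place 215 GB, 46 GB left
disk 2: place 179 GB, 85 GB left
disk 4: place 129 GB, 180 GB left
disk 4: place 89 GB, 91 GB left
Final disks: [739,215] [736,179] [695,278] [691,129,89] [654] [635] [600] [567] [557] [531].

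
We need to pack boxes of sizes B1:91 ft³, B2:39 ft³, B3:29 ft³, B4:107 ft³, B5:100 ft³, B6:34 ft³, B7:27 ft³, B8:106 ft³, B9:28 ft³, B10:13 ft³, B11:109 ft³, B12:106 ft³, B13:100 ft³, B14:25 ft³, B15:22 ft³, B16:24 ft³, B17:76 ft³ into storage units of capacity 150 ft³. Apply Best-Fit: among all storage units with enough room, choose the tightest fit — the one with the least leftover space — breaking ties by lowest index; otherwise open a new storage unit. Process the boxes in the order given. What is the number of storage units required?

Put B1 (91 ft³) in storage unit 1; 59 ft³ remain.
Put B2 (39 ft³) in storage unit 1; 20 ft³ remain.
Put B3 (29 ft³) in storage unit 2; 121 ft³ remain.
Put B4 (107 ft³) in storage unit 2; 14 ft³ remain.
Put B5 (100 ft³) in storage unit 3; 50 ft³ remain.
Put B6 (34 ft³) in storage unit 3; 16 ft³ remain.
Put B7 (27 ft³) in storage unit 4; 123 ft³ remain.
Put B8 (106 ft³) in storage unit 4; 17 ft³ remain.
Put B9 (28 ft³) in storage unit 5; 122 ft³ remain.
Put B10 (13 ft³) in storage unit 2; 1 ft³ remain.
Put B11 (109 ft³) in storage unit 5; 13 ft³ remain.
Put B12 (106 ft³) in storage unit 6; 44 ft³ remain.
Put B13 (100 ft³) in storage unit 7; 50 ft³ remain.
Put B14 (25 ft³) in storage unit 6; 19 ft³ remain.
Put B15 (22 ft³) in storage unit 7; 28 ft³ remain.
Put B16 (24 ft³) in storage unit 7; 4 ft³ remain.
Put B17 (76 ft³) in storage unit 8; 74 ft³ remain.
Final storage units: [91,39] [29,107,13] [100,34] [27,106] [28,109] [106,25] [100,22,24] [76].

8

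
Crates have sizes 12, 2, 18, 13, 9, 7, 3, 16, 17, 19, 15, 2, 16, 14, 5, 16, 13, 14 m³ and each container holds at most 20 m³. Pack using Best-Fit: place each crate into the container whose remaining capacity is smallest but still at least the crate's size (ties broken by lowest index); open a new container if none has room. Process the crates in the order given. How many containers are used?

13

12 m³ → container 1 (remaining 8 m³)
2 m³ → container 1 (remaining 6 m³)
18 m³ → container 2 (remaining 2 m³)
13 m³ → container 3 (remaining 7 m³)
9 m³ → container 4 (remaining 11 m³)
7 m³ → container 3 (remaining 0 m³)
3 m³ → container 1 (remaining 3 m³)
16 m³ → container 5 (remaining 4 m³)
17 m³ → container 6 (remaining 3 m³)
19 m³ → container 7 (remaining 1 m³)
15 m³ → container 8 (remaining 5 m³)
2 m³ → container 2 (remaining 0 m³)
16 m³ → container 9 (remaining 4 m³)
14 m³ → container 10 (remaining 6 m³)
5 m³ → container 8 (remaining 0 m³)
16 m³ → container 11 (remaining 4 m³)
13 m³ → container 12 (remaining 7 m³)
14 m³ → container 13 (remaining 6 m³)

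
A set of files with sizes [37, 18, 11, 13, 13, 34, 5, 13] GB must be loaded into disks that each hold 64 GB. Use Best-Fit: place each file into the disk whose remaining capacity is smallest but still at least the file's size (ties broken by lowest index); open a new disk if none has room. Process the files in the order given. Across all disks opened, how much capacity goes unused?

48

disk 1: place 37 GB, 27 GB left
disk 1: place 18 GB, 9 GB left
disk 2: place 11 GB, 53 GB left
disk 2: place 13 GB, 40 GB left
disk 2: place 13 GB, 27 GB left
disk 3: place 34 GB, 30 GB left
disk 1: place 5 GB, 4 GB left
disk 2: place 13 GB, 14 GB left
3 disks × 64 GB = 192 GB; used 144 GB; unused 48 GB.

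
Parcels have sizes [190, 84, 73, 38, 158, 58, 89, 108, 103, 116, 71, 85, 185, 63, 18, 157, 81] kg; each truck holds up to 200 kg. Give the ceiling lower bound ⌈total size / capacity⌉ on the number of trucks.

Total size = 190 + 84 + 73 + 38 + 158 + 58 + 89 + 108 + 103 + 116 + 71 + 85 + 185 + 63 + 18 + 157 + 81 = 1677 kg.
⌈1677 / 200⌉ = 9.

9 trucks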